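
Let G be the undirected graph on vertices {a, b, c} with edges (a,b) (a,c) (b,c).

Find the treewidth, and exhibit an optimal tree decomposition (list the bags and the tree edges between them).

Treewidth 2.
One such decomposition:
Bags: B1 = {a, b, c}
Tree: (single bag)

A single bag containing all 3 vertices is trivially a valid decomposition of width 2. On the other hand G contains the 3-clique {a, b, c}. A clique must lie in a single bag of any decomposition, so no decomposition can have width below 2. Hence tw(G) = 2 exactly.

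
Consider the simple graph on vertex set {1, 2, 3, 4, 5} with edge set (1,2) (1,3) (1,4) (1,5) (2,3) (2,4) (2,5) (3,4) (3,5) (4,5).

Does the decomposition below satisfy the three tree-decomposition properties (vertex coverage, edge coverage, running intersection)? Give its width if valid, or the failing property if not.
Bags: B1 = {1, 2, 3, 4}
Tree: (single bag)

A tree decomposition must satisfy three properties: every vertex lies in some bag; for every edge, both endpoints lie together in some bag; and for every vertex, the bags containing it form a connected subtree. Here vertex 5 appears in no bag, so the decomposition is invalid.

No — vertex 5 appears in no bag.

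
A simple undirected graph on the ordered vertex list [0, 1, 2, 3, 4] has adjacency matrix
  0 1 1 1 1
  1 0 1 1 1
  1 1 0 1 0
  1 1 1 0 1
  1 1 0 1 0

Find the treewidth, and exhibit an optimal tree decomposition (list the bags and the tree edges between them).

Treewidth 3.
Bags: B1 = {0, 1, 2, 3}  B2 = {0, 1, 3, 4}
Tree: B1–B2

Each bag holds 4 vertices, so the decomposition has width 3, which upper-bounds the treewidth. On the other hand G contains the 4-clique {0, 1, 2, 3}. A clique must lie in a single bag of any decomposition, so no decomposition can have width below 3. Hence tw(G) = 3 exactly.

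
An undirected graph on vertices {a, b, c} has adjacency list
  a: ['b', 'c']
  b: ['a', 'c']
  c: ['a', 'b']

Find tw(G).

A width-2 tree decomposition is:
Bags: B1 = {a, b, c}
Tree: (single bag)
With just one bag of size 3, the width is 3 − 1 = 2, so tw(G) ≤ 2. On the other hand G contains the 3-clique {a, b, c}. A clique must lie in a single bag of any decomposition, so no decomposition can have width below 2. Therefore the treewidth is 2.

2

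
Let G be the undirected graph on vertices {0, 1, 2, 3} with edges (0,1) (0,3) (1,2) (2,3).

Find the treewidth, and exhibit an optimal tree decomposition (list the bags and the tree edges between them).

The largest bag has 3 vertices, giving width 2; this decomposition certifies tw(G) ≤ 2. For the lower bound, G contains the cycle 2–1–0–3–2, so G is not a forest; only forests have treewidth ≤ 1, hence tw(G) ≥ 2. Therefore the treewidth is 2.

Treewidth 2.
Bags: B1 = {0, 1, 2}  B2 = {0, 2, 3}
Tree: B1–B2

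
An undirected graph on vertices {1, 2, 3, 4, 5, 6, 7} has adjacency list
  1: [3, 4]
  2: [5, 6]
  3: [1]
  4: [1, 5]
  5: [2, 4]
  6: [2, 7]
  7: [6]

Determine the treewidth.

1

A width-1 tree decomposition is:
Bags: B1 = {6, 7}  B2 = {2, 6}  B3 = {2, 5}  B4 = {4, 5}  B5 = {1, 4}  B6 = {1, 3}
Tree: B1–B2, B2–B3, B3–B4, B4–B5, B5–B6
The largest bag has 2 vertices, giving width 1; this decomposition certifies tw(G) ≤ 1. Since G has at least one edge (e.g. 7–6), it is not an edgeless graph, so tw(G) ≥ 1. Therefore the treewidth is 1.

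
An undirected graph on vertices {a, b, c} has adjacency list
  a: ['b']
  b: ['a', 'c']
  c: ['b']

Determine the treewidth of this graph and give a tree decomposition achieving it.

Treewidth 1.
Bags: B1 = {a, b}  B2 = {b, c}
Tree: B1–B2

Every bag has size at most 2, so the width is 2 − 1 = 1 and tw(G) ≤ 1. G has an edge, so its treewidth is at least 1. Hence tw(G) = 1 exactly.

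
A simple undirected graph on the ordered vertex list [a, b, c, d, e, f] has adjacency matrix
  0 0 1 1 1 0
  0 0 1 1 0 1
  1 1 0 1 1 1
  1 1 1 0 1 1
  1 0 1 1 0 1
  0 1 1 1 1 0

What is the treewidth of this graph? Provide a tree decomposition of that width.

The largest bag has 4 vertices, giving width 3; this decomposition certifies tw(G) ≤ 3. Conversely, {a, c, d, e} is a clique of size 4, and the vertices of any clique must share a bag in every tree decomposition; so some bag has ≥ 4 vertices and tw(G) ≥ 3. The upper and lower bounds meet at 3, so that is the treewidth.

Treewidth 3.
One optimal decomposition is:
Bags: B1 = {b, c, d, f}  B2 = {c, d, e, f}  B3 = {a, c, d, e}
Tree: B1–B2, B2–B3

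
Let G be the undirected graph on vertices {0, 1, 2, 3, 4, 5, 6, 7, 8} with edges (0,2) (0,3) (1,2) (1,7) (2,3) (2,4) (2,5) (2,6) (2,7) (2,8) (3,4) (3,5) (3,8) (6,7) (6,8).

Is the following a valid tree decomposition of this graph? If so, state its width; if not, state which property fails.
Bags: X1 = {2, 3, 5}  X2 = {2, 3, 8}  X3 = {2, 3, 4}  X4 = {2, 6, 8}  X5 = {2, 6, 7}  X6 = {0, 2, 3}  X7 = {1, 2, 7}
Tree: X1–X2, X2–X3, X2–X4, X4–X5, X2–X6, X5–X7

Yes; width 2.

Every vertex of G appears in some bag (union = {0, 1, 2, 3, 4, 5, 6, 7, 8}); every edge is covered by a bag; and for each vertex v the set of bags containing v is connected in the bag tree. The decomposition is therefore valid. The largest bag has 3 vertices, so the width is 2.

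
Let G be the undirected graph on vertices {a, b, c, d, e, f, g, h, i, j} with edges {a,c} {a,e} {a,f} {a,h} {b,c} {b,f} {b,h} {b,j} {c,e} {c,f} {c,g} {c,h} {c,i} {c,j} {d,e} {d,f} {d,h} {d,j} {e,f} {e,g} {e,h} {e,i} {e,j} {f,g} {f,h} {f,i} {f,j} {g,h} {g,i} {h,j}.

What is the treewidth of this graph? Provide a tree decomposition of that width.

The largest bag has 5 vertices, giving width 4; this decomposition certifies tw(G) ≤ 4. For the lower bound, the 5 vertices {d, e, f, h, j} are pairwise adjacent, and any tree decomposition puts a clique entirely inside one bag — forcing width ≥ 4. The upper and lower bounds meet at 4, so that is the treewidth.

Treewidth 4.
Bags: B1 = {b, c, f, h, j}  B2 = {c, e, f, h, j}  B3 = {d, e, f, h, j}  B4 = {c, e, f, g, h}  B5 = {c, e, f, g, i}  B6 = {a, c, e, f, h}
Tree: B1–B2, B2–B3, B2–B4, B4–B5, B4–B6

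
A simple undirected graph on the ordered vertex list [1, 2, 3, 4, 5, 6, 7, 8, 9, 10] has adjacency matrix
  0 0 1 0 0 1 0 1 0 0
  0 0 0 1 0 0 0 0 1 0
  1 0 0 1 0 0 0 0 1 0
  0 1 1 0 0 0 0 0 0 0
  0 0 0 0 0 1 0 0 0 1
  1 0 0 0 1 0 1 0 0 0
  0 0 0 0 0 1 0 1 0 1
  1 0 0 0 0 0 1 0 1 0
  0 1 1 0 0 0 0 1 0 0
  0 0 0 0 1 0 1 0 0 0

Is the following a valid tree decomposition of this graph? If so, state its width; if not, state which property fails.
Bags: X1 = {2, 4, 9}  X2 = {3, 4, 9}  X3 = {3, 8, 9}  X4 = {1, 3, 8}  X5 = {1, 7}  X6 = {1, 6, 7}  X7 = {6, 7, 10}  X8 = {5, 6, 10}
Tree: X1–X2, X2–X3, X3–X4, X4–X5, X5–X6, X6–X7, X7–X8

No — edge (8,7) lies in no bag.

A tree decomposition must satisfy three properties: every vertex lies in some bag; for every edge, both endpoints lie together in some bag; and for every vertex, the bags containing it form a connected subtree. Here edge (8,7) lies in no bag, so the decomposition is invalid.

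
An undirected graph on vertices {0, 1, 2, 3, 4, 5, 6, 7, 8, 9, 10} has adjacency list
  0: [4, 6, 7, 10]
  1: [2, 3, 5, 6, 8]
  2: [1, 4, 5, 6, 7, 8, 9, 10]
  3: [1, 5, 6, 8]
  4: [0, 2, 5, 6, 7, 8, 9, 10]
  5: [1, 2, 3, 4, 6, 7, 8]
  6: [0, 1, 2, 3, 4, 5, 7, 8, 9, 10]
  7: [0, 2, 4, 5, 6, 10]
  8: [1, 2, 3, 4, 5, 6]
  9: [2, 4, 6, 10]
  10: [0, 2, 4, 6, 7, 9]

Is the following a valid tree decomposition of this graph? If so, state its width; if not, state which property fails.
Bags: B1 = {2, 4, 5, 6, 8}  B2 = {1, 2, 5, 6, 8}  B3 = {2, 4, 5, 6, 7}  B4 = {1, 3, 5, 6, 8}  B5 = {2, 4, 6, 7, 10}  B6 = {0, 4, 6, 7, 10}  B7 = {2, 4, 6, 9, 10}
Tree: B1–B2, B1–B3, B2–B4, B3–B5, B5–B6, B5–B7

Every vertex of G appears in some bag (union = {0, 1, 2, 3, 4, 5, 6, 7, 8, 9, 10}); every edge is covered by a bag; and for each vertex v the set of bags containing v is connected in the bag tree. The decomposition is therefore valid. The largest bag has 5 vertices, so the width is 4.

Yes; width 4.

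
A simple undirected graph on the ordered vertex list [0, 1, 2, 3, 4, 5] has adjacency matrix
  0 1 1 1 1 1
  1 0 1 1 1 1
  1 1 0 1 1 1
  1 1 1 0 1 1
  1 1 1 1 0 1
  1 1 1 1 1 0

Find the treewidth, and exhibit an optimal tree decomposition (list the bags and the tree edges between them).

A single bag containing all 6 vertices is trivially a valid decomposition of width 5. Conversely, {0, 1, 2, 3, 4, 5} is a clique of size 6, and the vertices of any clique must share a bag in every tree decomposition; so some bag has ≥ 6 vertices and tw(G) ≥ 5. Hence tw(G) = 5 exactly.

Treewidth 5.
One optimal decomposition is:
Bags: B1 = {0, 1, 2, 3, 4, 5}
Tree: (single bag)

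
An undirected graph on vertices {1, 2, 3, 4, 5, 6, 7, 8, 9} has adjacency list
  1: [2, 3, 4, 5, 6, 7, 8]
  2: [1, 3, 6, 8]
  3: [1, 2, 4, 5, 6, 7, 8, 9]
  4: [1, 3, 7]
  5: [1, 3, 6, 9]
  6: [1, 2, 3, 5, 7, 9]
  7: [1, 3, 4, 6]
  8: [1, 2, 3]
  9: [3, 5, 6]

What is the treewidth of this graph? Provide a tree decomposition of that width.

The largest bag has 4 vertices, giving width 3; this decomposition certifies tw(G) ≤ 3. For the lower bound, the 4 vertices {1, 2, 3, 8} are pairwise adjacent, and any tree decomposition puts a clique entirely inside one bag — forcing width ≥ 3. Therefore the treewidth is 3.

Treewidth 3.
Bags: B1 = {1, 3, 5, 6}  B2 = {1, 3, 6, 7}  B3 = {1, 2, 3, 6}  B4 = {3, 5, 6, 9}  B5 = {1, 3, 4, 7}  B6 = {1, 2, 3, 8}
Tree: B1–B2, B2–B3, B1–B4, B2–B5, B3–B6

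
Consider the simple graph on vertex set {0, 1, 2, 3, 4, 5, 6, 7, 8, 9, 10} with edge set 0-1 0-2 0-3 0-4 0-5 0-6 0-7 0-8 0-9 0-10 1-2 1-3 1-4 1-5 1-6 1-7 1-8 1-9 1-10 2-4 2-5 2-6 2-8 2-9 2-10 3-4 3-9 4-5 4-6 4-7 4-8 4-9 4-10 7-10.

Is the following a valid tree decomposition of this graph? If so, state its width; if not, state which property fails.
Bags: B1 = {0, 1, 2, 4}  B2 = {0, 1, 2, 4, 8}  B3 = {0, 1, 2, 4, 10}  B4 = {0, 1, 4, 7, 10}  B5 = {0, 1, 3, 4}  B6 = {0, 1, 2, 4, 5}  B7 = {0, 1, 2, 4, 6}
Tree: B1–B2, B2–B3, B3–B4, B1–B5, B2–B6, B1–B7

A tree decomposition must satisfy three properties: every vertex lies in some bag; for every edge, both endpoints lie together in some bag; and for every vertex, the bags containing it form a connected subtree. Here vertex 9 appears in no bag, so the decomposition is invalid.

No — vertex 9 appears in no bag.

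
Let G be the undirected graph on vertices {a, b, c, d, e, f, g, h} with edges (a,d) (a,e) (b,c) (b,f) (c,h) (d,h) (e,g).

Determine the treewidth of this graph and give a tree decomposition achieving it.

Treewidth 1.
One optimal decomposition is:
Bags: B1 = {e, g}  B2 = {a, e}  B3 = {a, d}  B4 = {d, h}  B5 = {c, h}  B6 = {b, c}  B7 = {b, f}
Tree: B1–B2, B2–B3, B3–B4, B4–B5, B5–B6, B6–B7

Each bag holds 2 vertices, so the decomposition has width 1, which upper-bounds the treewidth. G has an edge, so its treewidth is at least 1. The upper and lower bounds meet at 1, so that is the treewidth.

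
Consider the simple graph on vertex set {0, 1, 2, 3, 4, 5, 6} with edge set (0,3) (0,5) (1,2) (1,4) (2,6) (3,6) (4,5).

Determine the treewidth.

2

A width-2 tree decomposition is:
Bags: B1 = {0, 4, 5}  B2 = {0, 1, 4}  B3 = {0, 1, 2}  B4 = {0, 2, 6}  B5 = {0, 3, 6}
Tree: B1–B2, B2–B3, B3–B4, B4–B5
Every bag has size at most 3, so the width is 3 − 1 = 2 and tw(G) ≤ 2. For the lower bound, G contains the cycle 0–5–4–1–2–6–3–0, so G is not a forest; only forests have treewidth ≤ 1, hence tw(G) ≥ 2. The upper and lower bounds meet at 2, so that is the treewidth.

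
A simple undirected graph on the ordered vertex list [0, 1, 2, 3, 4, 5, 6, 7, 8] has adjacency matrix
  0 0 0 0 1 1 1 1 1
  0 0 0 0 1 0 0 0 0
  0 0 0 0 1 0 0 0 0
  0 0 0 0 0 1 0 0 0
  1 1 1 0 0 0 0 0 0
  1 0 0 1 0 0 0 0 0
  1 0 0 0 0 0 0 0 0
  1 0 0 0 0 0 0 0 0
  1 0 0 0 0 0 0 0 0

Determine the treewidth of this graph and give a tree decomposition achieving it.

Each bag holds 2 vertices, so the decomposition has width 1, which upper-bounds the treewidth. Any graph with an edge has treewidth ≥ 1, and G has the edge 0–8. Therefore the treewidth is 1.

Treewidth 1.
One such decomposition:
Bags: B1 = {0, 8}  B2 = {0, 4}  B3 = {2, 4}  B4 = {1, 4}  B5 = {0, 5}  B6 = {0, 6}  B7 = {0, 7}  B8 = {3, 5}
Tree: B1–B2, B2–B3, B2–B4, B2–B5, B1–B6, B2–B7, B5–B8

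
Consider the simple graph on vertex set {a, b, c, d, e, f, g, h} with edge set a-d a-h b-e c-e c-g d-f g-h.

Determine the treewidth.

1

A width-1 tree decomposition is:
Bags: B1 = {d, f}  B2 = {a, d}  B3 = {a, h}  B4 = {g, h}  B5 = {c, g}  B6 = {c, e}  B7 = {b, e}
Tree: B1–B2, B2–B3, B3–B4, B4–B5, B5–B6, B6–B7
The largest bag has 2 vertices, giving width 1; this decomposition certifies tw(G) ≤ 1. G has an edge, so its treewidth is at least 1. Hence tw(G) = 1 exactly.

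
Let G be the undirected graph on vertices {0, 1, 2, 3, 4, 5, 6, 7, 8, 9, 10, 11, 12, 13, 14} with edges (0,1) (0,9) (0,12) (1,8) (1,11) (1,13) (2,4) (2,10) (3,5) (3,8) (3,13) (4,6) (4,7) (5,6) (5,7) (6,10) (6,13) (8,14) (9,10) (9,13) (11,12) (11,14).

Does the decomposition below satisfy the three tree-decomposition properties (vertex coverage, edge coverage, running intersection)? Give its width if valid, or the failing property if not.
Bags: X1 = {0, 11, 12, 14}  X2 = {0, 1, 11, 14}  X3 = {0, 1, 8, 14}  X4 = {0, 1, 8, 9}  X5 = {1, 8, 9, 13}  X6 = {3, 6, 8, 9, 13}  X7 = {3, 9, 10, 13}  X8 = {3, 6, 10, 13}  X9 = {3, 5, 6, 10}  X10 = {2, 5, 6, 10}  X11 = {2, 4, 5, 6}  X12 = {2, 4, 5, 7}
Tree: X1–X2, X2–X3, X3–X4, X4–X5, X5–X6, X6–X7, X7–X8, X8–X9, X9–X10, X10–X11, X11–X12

A tree decomposition must satisfy three properties: every vertex lies in some bag; for every edge, both endpoints lie together in some bag; and for every vertex, the bags containing it form a connected subtree. Here bags containing vertex 6 are not connected in the tree, so the decomposition is invalid.

No — bags containing vertex 6 are not connected in the tree.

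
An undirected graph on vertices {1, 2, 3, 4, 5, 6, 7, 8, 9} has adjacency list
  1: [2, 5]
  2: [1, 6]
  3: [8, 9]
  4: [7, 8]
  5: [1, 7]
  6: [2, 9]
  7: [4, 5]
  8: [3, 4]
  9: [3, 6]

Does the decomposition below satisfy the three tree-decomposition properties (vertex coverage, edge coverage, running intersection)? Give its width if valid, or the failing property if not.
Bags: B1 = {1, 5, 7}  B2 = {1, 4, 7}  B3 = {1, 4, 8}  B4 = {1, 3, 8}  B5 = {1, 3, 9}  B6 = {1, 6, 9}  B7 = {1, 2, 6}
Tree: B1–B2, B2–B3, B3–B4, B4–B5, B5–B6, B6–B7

Yes; width 2.

Checking the three conditions: (i) the bags cover all of {1, 2, 3, 4, 5, 6, 7, 8, 9}; (ii) for each edge, some bag contains both endpoints; (iii) the bags containing any fixed vertex form a subtree. All hold, so the decomposition is valid with width 3 − 1 = 2.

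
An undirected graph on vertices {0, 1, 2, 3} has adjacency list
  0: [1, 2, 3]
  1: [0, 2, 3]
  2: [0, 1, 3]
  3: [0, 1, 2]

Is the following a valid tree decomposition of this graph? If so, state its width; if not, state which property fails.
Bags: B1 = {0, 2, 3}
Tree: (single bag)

A tree decomposition must satisfy three properties: every vertex lies in some bag; for every edge, both endpoints lie together in some bag; and for every vertex, the bags containing it form a connected subtree. Here vertex 1 appears in no bag, so the decomposition is invalid.

No — vertex 1 appears in no bag.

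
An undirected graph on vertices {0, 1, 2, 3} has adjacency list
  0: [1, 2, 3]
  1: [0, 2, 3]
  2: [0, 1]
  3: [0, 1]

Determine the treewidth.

A width-2 tree decomposition is:
Bags: B1 = {0, 1, 3}  B2 = {0, 1, 2}
Tree: B1–B2
Each bag holds 3 vertices, so the decomposition has width 2, which upper-bounds the treewidth. Conversely, {0, 1, 2} is a clique of size 3, and the vertices of any clique must share a bag in every tree decomposition; so some bag has ≥ 3 vertices and tw(G) ≥ 2. Combining the bounds, tw(G) = 2.

2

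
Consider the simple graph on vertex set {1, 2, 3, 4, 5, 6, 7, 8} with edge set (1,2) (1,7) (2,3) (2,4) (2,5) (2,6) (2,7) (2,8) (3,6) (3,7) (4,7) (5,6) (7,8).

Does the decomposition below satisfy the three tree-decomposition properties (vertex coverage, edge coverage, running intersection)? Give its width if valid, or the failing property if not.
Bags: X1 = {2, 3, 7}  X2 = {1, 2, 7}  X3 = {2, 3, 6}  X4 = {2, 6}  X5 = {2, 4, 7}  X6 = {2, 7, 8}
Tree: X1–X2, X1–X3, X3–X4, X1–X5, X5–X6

No — vertex 5 appears in no bag.

A tree decomposition must satisfy three properties: every vertex lies in some bag; for every edge, both endpoints lie together in some bag; and for every vertex, the bags containing it form a connected subtree. Here vertex 5 appears in no bag, so the decomposition is invalid.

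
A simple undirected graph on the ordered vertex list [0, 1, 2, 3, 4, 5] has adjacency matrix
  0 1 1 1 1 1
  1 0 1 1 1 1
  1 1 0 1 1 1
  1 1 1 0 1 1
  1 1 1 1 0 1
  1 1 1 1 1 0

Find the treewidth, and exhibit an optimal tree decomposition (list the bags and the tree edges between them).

Treewidth 5.
One optimal decomposition is:
Bags: B1 = {0, 1, 2, 3, 4, 5}
Tree: (single bag)

A single bag containing all 6 vertices is trivially a valid decomposition of width 5. On the other hand G contains the 6-clique {0, 1, 2, 3, 4, 5}. A clique must lie in a single bag of any decomposition, so no decomposition can have width below 5. The upper and lower bounds meet at 5, so that is the treewidth.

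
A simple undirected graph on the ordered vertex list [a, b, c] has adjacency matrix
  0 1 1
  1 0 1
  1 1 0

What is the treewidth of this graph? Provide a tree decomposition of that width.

Treewidth 2.
Bags: B1 = {a, b, c}
Tree: (single bag)

With just one bag of size 3, the width is 3 − 1 = 2, so tw(G) ≤ 2. Conversely, {a, b, c} is a clique of size 3, and the vertices of any clique must share a bag in every tree decomposition; so some bag has ≥ 3 vertices and tw(G) ≥ 2. The upper and lower bounds meet at 2, so that is the treewidth.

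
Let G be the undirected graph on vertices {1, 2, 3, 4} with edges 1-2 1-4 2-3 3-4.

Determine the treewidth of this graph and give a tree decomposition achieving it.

The largest bag has 3 vertices, giving width 2; this decomposition certifies tw(G) ≤ 2. Since 2–1–4–3–2 is a cycle in G, G is not acyclic. Forests are exactly the graphs of treewidth ≤ 1, so tw(G) ≥ 2. The upper and lower bounds meet at 2, so that is the treewidth.

Treewidth 2.
Bags: B1 = {1, 2, 4}  B2 = {2, 3, 4}
Tree: B1–B2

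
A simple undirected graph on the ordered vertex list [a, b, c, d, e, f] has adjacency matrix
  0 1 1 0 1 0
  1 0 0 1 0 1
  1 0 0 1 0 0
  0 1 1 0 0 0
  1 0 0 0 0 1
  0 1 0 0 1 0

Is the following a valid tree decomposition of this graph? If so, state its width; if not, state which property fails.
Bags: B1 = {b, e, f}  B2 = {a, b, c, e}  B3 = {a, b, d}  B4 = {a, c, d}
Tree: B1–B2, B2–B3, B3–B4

No — bags containing vertex c are not connected in the tree.

A tree decomposition must satisfy three properties: every vertex lies in some bag; for every edge, both endpoints lie together in some bag; and for every vertex, the bags containing it form a connected subtree. Here bags containing vertex c are not connected in the tree, so the decomposition is invalid.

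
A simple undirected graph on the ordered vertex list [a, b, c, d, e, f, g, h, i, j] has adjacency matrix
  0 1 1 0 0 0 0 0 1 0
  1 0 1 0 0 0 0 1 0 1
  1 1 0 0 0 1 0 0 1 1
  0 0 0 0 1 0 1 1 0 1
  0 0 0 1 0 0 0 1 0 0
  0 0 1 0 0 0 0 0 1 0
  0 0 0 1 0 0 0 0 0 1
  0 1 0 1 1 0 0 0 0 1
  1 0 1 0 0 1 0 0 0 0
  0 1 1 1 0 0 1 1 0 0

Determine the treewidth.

2

A width-2 tree decomposition is:
Bags: B1 = {d, e, h}  B2 = {d, h, j}  B3 = {b, h, j}  B4 = {b, c, j}  B5 = {a, b, c}  B6 = {a, c, i}  B7 = {c, f, i}  B8 = {d, g, j}
Tree: B1–B2, B2–B3, B3–B4, B4–B5, B5–B6, B6–B7, B2–B8
Each bag holds 3 vertices, so the decomposition has width 2, which upper-bounds the treewidth. On the other hand G contains the 3-clique {d, g, j}. A clique must lie in a single bag of any decomposition, so no decomposition can have width below 2. Hence tw(G) = 2 exactly.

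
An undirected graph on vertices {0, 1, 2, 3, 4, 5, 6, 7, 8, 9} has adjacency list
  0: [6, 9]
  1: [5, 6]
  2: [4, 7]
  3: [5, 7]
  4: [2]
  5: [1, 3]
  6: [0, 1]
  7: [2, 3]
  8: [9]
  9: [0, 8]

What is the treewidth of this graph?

1

A width-1 tree decomposition is:
Bags: B1 = {2, 4}  B2 = {2, 7}  B3 = {3, 7}  B4 = {3, 5}  B5 = {1, 5}  B6 = {1, 6}  B7 = {0, 6}  B8 = {0, 9}  B9 = {8, 9}
Tree: B1–B2, B2–B3, B3–B4, B4–B5, B5–B6, B6–B7, B7–B8, B8–B9
Every bag has size at most 2, so the width is 2 − 1 = 1 and tw(G) ≤ 1. Any graph with an edge has treewidth ≥ 1, and G has the edge 4–2. Combining the bounds, tw(G) = 1.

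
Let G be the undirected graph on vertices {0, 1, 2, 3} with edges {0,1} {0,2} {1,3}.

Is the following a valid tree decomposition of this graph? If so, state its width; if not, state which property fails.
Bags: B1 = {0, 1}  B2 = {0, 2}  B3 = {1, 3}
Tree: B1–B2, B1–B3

Yes; width 1.

Every vertex of G appears in some bag (union = {0, 1, 2, 3}); every edge is covered by a bag; and for each vertex v the set of bags containing v is connected in the bag tree. The decomposition is therefore valid. The largest bag has 2 vertices, so the width is 1.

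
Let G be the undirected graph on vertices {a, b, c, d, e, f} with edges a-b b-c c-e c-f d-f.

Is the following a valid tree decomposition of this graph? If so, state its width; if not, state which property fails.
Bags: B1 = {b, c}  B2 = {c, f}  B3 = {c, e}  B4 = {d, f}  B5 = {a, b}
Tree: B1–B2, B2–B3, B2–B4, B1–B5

Every vertex of G appears in some bag (union = {a, b, c, d, e, f}); every edge is covered by a bag; and for each vertex v the set of bags containing v is connected in the bag tree. The decomposition is therefore valid. The largest bag has 2 vertices, so the width is 1.

Yes; width 1.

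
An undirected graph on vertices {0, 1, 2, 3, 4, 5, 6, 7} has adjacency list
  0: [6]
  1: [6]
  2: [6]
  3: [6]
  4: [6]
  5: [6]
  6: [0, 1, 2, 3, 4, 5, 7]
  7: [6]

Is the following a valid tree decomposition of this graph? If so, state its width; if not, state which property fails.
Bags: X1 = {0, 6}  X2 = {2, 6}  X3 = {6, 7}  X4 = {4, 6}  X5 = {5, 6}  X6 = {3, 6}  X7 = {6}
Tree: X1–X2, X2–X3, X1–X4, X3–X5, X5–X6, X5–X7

No — vertex 1 appears in no bag.

A tree decomposition must satisfy three properties: every vertex lies in some bag; for every edge, both endpoints lie together in some bag; and for every vertex, the bags containing it form a connected subtree. Here vertex 1 appears in no bag, so the decomposition is invalid.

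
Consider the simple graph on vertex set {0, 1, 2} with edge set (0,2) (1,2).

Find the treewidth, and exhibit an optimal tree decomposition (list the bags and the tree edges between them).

Each bag holds 2 vertices, so the decomposition has width 1, which upper-bounds the treewidth. G has an edge, so its treewidth is at least 1. Combining the bounds, tw(G) = 1.

Treewidth 1.
Bags: B1 = {1, 2}  B2 = {0, 2}
Tree: B1–B2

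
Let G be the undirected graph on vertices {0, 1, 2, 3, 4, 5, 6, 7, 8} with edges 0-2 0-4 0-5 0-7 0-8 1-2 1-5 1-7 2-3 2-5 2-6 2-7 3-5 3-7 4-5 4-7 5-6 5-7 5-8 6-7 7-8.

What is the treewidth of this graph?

3

A width-3 tree decomposition is:
Bags: B1 = {1, 2, 5, 7}  B2 = {2, 3, 5, 7}  B3 = {2, 5, 6, 7}  B4 = {0, 2, 5, 7}  B5 = {0, 4, 5, 7}  B6 = {0, 5, 7, 8}
Tree: B1–B2, B1–B3, B2–B4, B4–B5, B4–B6
The largest bag has 4 vertices, giving width 3; this decomposition certifies tw(G) ≤ 3. For the lower bound, the 4 vertices {0, 5, 7, 8} are pairwise adjacent, and any tree decomposition puts a clique entirely inside one bag — forcing width ≥ 3. Therefore the treewidth is 3.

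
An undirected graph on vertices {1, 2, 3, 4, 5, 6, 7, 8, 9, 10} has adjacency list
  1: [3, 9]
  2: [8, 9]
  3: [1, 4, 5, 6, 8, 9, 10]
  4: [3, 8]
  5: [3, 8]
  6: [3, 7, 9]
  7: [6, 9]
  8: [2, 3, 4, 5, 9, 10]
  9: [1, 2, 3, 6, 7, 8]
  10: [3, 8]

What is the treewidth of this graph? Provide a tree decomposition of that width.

Every bag has size at most 3, so the width is 3 − 1 = 2 and tw(G) ≤ 2. On the other hand G contains the 3-clique {2, 8, 9}. A clique must lie in a single bag of any decomposition, so no decomposition can have width below 2. Hence tw(G) = 2 exactly.

Treewidth 2.
One such decomposition:
Bags: B1 = {3, 8, 9}  B2 = {2, 8, 9}  B3 = {3, 5, 8}  B4 = {1, 3, 9}  B5 = {3, 6, 9}  B6 = {3, 4, 8}  B7 = {3, 8, 10}  B8 = {6, 7, 9}
Tree: B1–B2, B1–B3, B1–B4, B1–B5, B3–B6, B6–B7, B5–B8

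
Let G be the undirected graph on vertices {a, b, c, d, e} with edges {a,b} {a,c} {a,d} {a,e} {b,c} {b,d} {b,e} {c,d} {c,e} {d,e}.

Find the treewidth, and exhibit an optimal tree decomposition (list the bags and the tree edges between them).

Treewidth 4.
Bags: B1 = {a, b, c, d, e}
Tree: (single bag)

A single bag containing all 5 vertices is trivially a valid decomposition of width 4. Conversely, {a, b, c, d, e} is a clique of size 5, and the vertices of any clique must share a bag in every tree decomposition; so some bag has ≥ 5 vertices and tw(G) ≥ 4. The upper and lower bounds meet at 4, so that is the treewidth.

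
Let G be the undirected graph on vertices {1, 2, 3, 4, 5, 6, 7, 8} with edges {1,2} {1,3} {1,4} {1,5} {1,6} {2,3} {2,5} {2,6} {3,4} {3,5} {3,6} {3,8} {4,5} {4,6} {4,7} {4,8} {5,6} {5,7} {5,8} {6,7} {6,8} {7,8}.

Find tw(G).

A width-4 tree decomposition is:
Bags: B1 = {1, 3, 4, 5, 6}  B2 = {1, 2, 3, 5, 6}  B3 = {3, 4, 5, 6, 8}  B4 = {4, 5, 6, 7, 8}
Tree: B1–B2, B1–B3, B3–B4
Every bag has size at most 5, so the width is 5 − 1 = 4 and tw(G) ≤ 4. On the other hand G contains the 5-clique {3, 4, 5, 6, 8}. A clique must lie in a single bag of any decomposition, so no decomposition can have width below 4. Combining the bounds, tw(G) = 4.

4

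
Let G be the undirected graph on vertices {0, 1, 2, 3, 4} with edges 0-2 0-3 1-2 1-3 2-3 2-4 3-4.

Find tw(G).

2

A width-2 tree decomposition is:
Bags: B1 = {2, 3, 4}  B2 = {1, 2, 3}  B3 = {0, 2, 3}
Tree: B1–B2, B2–B3
Every bag has size at most 3, so the width is 3 − 1 = 2 and tw(G) ≤ 2. For the lower bound, the 3 vertices {0, 2, 3} are pairwise adjacent, and any tree decomposition puts a clique entirely inside one bag — forcing width ≥ 2. Combining the bounds, tw(G) = 2.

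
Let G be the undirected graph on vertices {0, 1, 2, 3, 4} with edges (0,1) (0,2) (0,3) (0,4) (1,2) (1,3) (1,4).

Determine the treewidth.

A width-2 tree decomposition is:
Bags: B1 = {0, 1, 4}  B2 = {0, 1, 3}  B3 = {0, 1, 2}
Tree: B1–B2, B1–B3
The largest bag has 3 vertices, giving width 2; this decomposition certifies tw(G) ≤ 2. For the lower bound, the 3 vertices {0, 1, 2} are pairwise adjacent, and any tree decomposition puts a clique entirely inside one bag — forcing width ≥ 2. Therefore the treewidth is 2.

2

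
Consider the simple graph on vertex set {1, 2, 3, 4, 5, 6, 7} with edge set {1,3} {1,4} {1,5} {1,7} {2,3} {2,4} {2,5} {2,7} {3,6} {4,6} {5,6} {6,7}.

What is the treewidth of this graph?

3

A width-3 tree decomposition is:
Bags: B1 = {1, 2, 5, 6}  B2 = {1, 2, 4, 6}  B3 = {1, 2, 3, 6}  B4 = {1, 2, 6, 7}
Tree: B1–B2, B2–B3, B3–B4
Each bag holds 4 vertices, so the decomposition has width 3, which upper-bounds the treewidth. For the lower bound: the 4 vertex sets {1,5}, {4,6}, {2}, {3} are disjoint, each induces a connected subgraph, and every pair is joined by at least one edge of G. Contracting each set to a single vertex therefore yields K_{4} as a minor, and since treewidth is minor-monotone, tw(G) ≥ tw(K_{4}) = 3. Therefore the treewidth is 3.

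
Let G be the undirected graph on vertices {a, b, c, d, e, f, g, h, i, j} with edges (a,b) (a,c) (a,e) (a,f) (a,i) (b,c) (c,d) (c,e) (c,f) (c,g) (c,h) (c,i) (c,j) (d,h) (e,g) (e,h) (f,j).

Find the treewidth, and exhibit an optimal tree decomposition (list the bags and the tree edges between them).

Treewidth 2.
One optimal decomposition is:
Bags: B1 = {a, c, e}  B2 = {a, c, i}  B3 = {c, e, h}  B4 = {a, c, f}  B5 = {c, e, g}  B6 = {c, f, j}  B7 = {a, b, c}  B8 = {c, d, h}
Tree: B1–B2, B1–B3, B1–B4, B3–B5, B4–B6, B1–B7, B3–B8

The largest bag has 3 vertices, giving width 2; this decomposition certifies tw(G) ≤ 2. For the lower bound, the 3 vertices {c, d, h} are pairwise adjacent, and any tree decomposition puts a clique entirely inside one bag — forcing width ≥ 2. The upper and lower bounds meet at 2, so that is the treewidth.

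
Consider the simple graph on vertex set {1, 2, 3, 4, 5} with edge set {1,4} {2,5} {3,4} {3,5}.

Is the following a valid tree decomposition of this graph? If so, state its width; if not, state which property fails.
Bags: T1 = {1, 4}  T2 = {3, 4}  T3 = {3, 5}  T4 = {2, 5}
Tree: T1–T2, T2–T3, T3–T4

Every vertex of G appears in some bag (union = {1, 2, 3, 4, 5}); every edge is covered by a bag; and for each vertex v the set of bags containing v is connected in the bag tree. The decomposition is therefore valid. The largest bag has 2 vertices, so the width is 1.

Yes; width 1.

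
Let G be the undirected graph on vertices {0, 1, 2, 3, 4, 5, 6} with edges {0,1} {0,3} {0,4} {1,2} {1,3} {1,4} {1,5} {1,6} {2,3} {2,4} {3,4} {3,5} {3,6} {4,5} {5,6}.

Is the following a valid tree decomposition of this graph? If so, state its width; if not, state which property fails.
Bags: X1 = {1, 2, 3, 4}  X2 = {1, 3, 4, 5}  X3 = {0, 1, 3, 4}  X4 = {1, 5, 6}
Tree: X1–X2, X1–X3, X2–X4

No — edge (3,6) lies in no bag.

A tree decomposition must satisfy three properties: every vertex lies in some bag; for every edge, both endpoints lie together in some bag; and for every vertex, the bags containing it form a connected subtree. Here edge (3,6) lies in no bag, so the decomposition is invalid.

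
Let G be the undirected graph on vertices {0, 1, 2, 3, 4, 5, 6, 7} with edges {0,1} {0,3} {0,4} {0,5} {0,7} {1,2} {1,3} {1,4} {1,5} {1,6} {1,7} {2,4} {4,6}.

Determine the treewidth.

A width-2 tree decomposition is:
Bags: B1 = {1, 4, 6}  B2 = {0, 1, 4}  B3 = {0, 1, 5}  B4 = {0, 1, 3}  B5 = {0, 1, 7}  B6 = {1, 2, 4}
Tree: B1–B2, B2–B3, B2–B4, B4–B5, B2–B6
Every bag has size at most 3, so the width is 3 − 1 = 2 and tw(G) ≤ 2. Conversely, {0, 1, 3} is a clique of size 3, and the vertices of any clique must share a bag in every tree decomposition; so some bag has ≥ 3 vertices and tw(G) ≥ 2. Therefore the treewidth is 2.

2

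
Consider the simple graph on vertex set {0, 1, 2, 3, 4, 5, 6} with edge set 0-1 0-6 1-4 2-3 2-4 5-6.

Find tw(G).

1

A width-1 tree decomposition is:
Bags: B1 = {5, 6}  B2 = {0, 6}  B3 = {0, 1}  B4 = {1, 4}  B5 = {2, 4}  B6 = {2, 3}
Tree: B1–B2, B2–B3, B3–B4, B4–B5, B5–B6
Every bag has size at most 2, so the width is 2 − 1 = 1 and tw(G) ≤ 1. Since G has at least one edge (e.g. 5–6), it is not an edgeless graph, so tw(G) ≥ 1. The upper and lower bounds meet at 1, so that is the treewidth.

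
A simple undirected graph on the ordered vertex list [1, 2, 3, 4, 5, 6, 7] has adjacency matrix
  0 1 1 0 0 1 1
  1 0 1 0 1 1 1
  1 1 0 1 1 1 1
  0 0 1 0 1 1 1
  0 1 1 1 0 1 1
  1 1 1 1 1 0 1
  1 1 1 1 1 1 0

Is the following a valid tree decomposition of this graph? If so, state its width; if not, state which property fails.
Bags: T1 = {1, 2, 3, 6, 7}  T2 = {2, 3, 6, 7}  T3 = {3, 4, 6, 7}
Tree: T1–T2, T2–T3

A tree decomposition must satisfy three properties: every vertex lies in some bag; for every edge, both endpoints lie together in some bag; and for every vertex, the bags containing it form a connected subtree. Here vertex 5 appears in no bag, so the decomposition is invalid.

No — vertex 5 appears in no bag.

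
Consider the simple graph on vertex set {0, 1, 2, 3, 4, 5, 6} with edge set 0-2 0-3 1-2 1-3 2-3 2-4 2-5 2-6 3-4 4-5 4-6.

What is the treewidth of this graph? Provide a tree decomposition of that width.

The largest bag has 3 vertices, giving width 2; this decomposition certifies tw(G) ≤ 2. Conversely, {0, 2, 3} is a clique of size 3, and the vertices of any clique must share a bag in every tree decomposition; so some bag has ≥ 3 vertices and tw(G) ≥ 2. The upper and lower bounds meet at 2, so that is the treewidth.

Treewidth 2.
One optimal decomposition is:
Bags: B1 = {1, 2, 3}  B2 = {2, 3, 4}  B3 = {2, 4, 5}  B4 = {0, 2, 3}  B5 = {2, 4, 6}
Tree: B1–B2, B2–B3, B1–B4, B3–B5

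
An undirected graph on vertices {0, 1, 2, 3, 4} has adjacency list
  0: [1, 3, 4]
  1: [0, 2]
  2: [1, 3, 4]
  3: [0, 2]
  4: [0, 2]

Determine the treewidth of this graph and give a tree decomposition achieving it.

Treewidth 2.
Bags: B1 = {0, 2, 3}  B2 = {0, 1, 2}  B3 = {0, 2, 4}
Tree: B1–B2, B2–B3

Every bag has size at most 3, so the width is 3 − 1 = 2 and tw(G) ≤ 2. For the lower bound, G contains the cycle 2–3–0–1–2, so G is not a forest; only forests have treewidth ≤ 1, hence tw(G) ≥ 2. Combining the bounds, tw(G) = 2.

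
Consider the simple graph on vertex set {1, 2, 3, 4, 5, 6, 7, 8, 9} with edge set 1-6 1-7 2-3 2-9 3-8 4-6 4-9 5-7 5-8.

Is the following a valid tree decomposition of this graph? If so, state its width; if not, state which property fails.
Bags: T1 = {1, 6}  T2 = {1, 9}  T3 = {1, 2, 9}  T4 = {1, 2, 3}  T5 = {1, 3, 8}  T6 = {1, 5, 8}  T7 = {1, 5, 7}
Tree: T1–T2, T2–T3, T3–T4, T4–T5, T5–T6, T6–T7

No — vertex 4 appears in no bag.

A tree decomposition must satisfy three properties: every vertex lies in some bag; for every edge, both endpoints lie together in some bag; and for every vertex, the bags containing it form a connected subtree. Here vertex 4 appears in no bag, so the decomposition is invalid.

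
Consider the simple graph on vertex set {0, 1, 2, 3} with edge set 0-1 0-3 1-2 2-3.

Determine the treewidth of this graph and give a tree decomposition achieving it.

Each bag holds 3 vertices, so the decomposition has width 2, which upper-bounds the treewidth. The edges 3–0–1–2–3 form a cycle, so G is not a tree and its treewidth is at least 2. Therefore the treewidth is 2.

Treewidth 2.
One such decomposition:
Bags: B1 = {0, 1, 3}  B2 = {1, 2, 3}
Tree: B1–B2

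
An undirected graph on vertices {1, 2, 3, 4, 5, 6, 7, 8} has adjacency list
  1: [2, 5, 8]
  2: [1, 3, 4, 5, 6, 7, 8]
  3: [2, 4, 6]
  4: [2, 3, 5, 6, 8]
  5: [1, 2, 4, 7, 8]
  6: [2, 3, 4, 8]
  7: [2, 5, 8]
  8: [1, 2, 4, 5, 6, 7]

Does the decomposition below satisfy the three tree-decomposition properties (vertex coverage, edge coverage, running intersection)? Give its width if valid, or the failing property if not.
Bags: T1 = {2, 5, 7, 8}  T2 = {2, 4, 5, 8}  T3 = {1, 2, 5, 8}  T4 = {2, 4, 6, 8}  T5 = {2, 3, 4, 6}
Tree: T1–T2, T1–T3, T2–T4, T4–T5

Yes; width 3.

Checking the three conditions: (i) the bags cover all of {1, 2, 3, 4, 5, 6, 7, 8}; (ii) for each edge, some bag contains both endpoints; (iii) the bags containing any fixed vertex form a subtree. All hold, so the decomposition is valid with width 4 − 1 = 3.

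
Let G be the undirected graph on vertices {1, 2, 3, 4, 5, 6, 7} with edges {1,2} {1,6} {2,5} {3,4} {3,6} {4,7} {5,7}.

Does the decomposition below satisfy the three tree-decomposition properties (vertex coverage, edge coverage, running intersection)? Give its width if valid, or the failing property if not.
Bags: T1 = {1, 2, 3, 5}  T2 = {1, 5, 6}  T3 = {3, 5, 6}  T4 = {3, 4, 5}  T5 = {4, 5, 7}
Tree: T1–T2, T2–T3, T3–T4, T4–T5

No — bags containing vertex 3 are not connected in the tree.

A tree decomposition must satisfy three properties: every vertex lies in some bag; for every edge, both endpoints lie together in some bag; and for every vertex, the bags containing it form a connected subtree. Here bags containing vertex 3 are not connected in the tree, so the decomposition is invalid.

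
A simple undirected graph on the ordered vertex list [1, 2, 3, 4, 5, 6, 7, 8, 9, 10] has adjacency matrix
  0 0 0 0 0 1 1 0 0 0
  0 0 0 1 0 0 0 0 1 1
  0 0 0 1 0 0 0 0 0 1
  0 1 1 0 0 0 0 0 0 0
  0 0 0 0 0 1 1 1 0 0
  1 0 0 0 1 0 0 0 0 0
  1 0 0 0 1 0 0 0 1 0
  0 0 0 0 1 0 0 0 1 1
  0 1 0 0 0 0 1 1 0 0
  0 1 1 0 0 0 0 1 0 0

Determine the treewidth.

2

A width-2 tree decomposition is:
Bags: B1 = {2, 3, 4}  B2 = {2, 3, 10}  B3 = {2, 9, 10}  B4 = {8, 9, 10}  B5 = {7, 8, 9}  B6 = {5, 7, 8}  B7 = {1, 5, 7}  B8 = {1, 5, 6}
Tree: B1–B2, B2–B3, B3–B4, B4–B5, B5–B6, B6–B7, B7–B8
Each bag holds 3 vertices, so the decomposition has width 2, which upper-bounds the treewidth. The edges 4–3–10–2–4 form a cycle, so G is not a tree and its treewidth is at least 2. Hence tw(G) = 2 exactly.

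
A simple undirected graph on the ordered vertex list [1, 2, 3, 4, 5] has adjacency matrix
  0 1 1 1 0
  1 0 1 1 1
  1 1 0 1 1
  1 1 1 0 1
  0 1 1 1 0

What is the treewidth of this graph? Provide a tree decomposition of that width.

Treewidth 3.
Bags: B1 = {1, 2, 3, 4}  B2 = {2, 3, 4, 5}
Tree: B1–B2

Each bag holds 4 vertices, so the decomposition has width 3, which upper-bounds the treewidth. For the lower bound, the 4 vertices {1, 2, 3, 4} are pairwise adjacent, and any tree decomposition puts a clique entirely inside one bag — forcing width ≥ 3. Combining the bounds, tw(G) = 3.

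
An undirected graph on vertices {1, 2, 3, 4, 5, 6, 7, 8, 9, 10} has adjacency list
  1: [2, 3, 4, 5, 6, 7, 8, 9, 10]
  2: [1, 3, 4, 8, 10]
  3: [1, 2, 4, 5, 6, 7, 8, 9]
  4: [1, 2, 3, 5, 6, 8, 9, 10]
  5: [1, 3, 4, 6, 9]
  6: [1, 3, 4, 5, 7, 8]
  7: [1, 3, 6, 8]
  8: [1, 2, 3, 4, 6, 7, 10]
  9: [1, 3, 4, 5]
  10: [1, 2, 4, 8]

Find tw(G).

A width-4 tree decomposition is:
Bags: B1 = {1, 2, 4, 8, 10}  B2 = {1, 2, 3, 4, 8}  B3 = {1, 3, 4, 6, 8}  B4 = {1, 3, 4, 5, 6}  B5 = {1, 3, 6, 7, 8}  B6 = {1, 3, 4, 5, 9}
Tree: B1–B2, B2–B3, B3–B4, B3–B5, B4–B6
Each bag holds 5 vertices, so the decomposition has width 4, which upper-bounds the treewidth. On the other hand G contains the 5-clique {1, 2, 4, 8, 10}. A clique must lie in a single bag of any decomposition, so no decomposition can have width below 4. Hence tw(G) = 4 exactly.

4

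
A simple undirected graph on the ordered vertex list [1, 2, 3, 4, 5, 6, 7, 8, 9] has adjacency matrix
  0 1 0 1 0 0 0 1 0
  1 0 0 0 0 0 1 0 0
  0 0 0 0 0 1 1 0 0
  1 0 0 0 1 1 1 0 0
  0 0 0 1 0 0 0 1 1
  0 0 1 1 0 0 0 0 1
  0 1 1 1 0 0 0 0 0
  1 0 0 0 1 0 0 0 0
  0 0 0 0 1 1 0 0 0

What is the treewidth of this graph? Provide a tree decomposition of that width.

Treewidth 3.
One such decomposition:
Bags: B1 = {2, 3, 6, 7}  B2 = {2, 4, 6, 7}  B3 = {1, 2, 4, 6}  B4 = {1, 4, 6, 9}  B5 = {1, 4, 5, 9}  B6 = {1, 5, 8, 9}
Tree: B1–B2, B2–B3, B3–B4, B4–B5, B5–B6

Every bag has size at most 4, so the width is 4 − 1 = 3 and tw(G) ≤ 3. For the lower bound: the 4 vertex sets {2,3,7}, {6}, {4}, {1,5,8,9} are disjoint, each induces a connected subgraph, and every pair is joined by at least one edge of G. Contracting each set to a single vertex therefore yields K_{4} as a minor, and since treewidth is minor-monotone, tw(G) ≥ tw(K_{4}) = 3. Combining the bounds, tw(G) = 3.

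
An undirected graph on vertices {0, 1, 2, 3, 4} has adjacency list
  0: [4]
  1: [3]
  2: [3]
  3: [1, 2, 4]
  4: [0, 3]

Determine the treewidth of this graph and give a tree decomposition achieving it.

Treewidth 1.
Bags: B1 = {2, 3}  B2 = {3, 4}  B3 = {1, 3}  B4 = {0, 4}
Tree: B1–B2, B2–B3, B2–B4

The largest bag has 2 vertices, giving width 1; this decomposition certifies tw(G) ≤ 1. Any graph with an edge has treewidth ≥ 1, and G has the edge 3–2. Therefore the treewidth is 1.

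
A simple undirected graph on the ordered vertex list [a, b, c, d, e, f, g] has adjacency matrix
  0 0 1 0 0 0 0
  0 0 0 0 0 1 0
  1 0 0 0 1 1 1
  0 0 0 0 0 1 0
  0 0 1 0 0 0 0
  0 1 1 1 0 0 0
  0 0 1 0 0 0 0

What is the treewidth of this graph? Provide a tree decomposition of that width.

The largest bag has 2 vertices, giving width 1; this decomposition certifies tw(G) ≤ 1. Since G has at least one edge (e.g. c–f), it is not an edgeless graph, so tw(G) ≥ 1. Combining the bounds, tw(G) = 1.

Treewidth 1.
One optimal decomposition is:
Bags: B1 = {c, f}  B2 = {b, f}  B3 = {a, c}  B4 = {c, g}  B5 = {d, f}  B6 = {c, e}
Tree: B1–B2, B1–B3, B1–B4, B2–B5, B3–B6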